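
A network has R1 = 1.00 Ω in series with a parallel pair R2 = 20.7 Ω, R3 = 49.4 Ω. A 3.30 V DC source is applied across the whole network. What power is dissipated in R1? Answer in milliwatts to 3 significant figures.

44.8 mW

First combine the parallel branches into one equivalent R_p, then R1 + R_p is a series pair.
R_p = (20.7×49.4)/(20.7+49.4) = 14.59 Ω
R_total = 1.00 + 14.59 = 15.59 Ω
I = V / R_total = 3.30 / 15.59 = 0.2117 A
R1 is in the main series path, so its power is I²R1.
P_R1 = (0.2117)² × 1.00 = 0.04482 W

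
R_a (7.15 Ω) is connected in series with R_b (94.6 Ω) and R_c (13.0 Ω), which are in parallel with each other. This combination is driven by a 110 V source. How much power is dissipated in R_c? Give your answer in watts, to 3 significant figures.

352 W

Reduce the parallel pair to R_p first; the network is then a simple series string.
R_p = (94.6×13.0)/(94.6+13.0) = 11.43 Ω
R_total = 7.15 + 11.43 = 18.58 Ω
I = V / R_total = 110 / 18.58 = 5.921 A
Voltage across the parallel pair: V_p = I × R_p = 5.921 × 11.43 = 67.67 V
With V_p across R_c, its power is V_p²/R_c.
P_R_c = (67.67)² / 13.0 = 352.2 W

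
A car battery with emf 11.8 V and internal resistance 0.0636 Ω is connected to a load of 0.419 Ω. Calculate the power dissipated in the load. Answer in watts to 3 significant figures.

Load and internal resistance form a series loop — compute the loop current, then the load power via I²R.
I = ε / (r + R) = 11.8 / (0.0636 + 0.419) = 24.45 A
P_load = I² R = (24.45)² × 0.419 = 250.5 W

250 W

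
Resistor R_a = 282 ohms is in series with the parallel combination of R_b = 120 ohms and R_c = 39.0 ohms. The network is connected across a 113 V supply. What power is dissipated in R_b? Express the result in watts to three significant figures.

Reduce the parallel pair to R_p first; the network is then a simple series string.
R_p = (120×39.0)/(120+39.0) = 29.43 Ω
R_total = 282 + 29.43 = 311.4 Ω
I = V / R_total = 113 / 311.4 = 0.3628 A
Voltage across the parallel pair: V_p = I × R_p = 0.3628 × 29.43 = 10.68 V
R_b is across V_p, so use P = V²/R for that branch.
P_R_b = (10.68)² / 120 = 0.9505 W

0.950 W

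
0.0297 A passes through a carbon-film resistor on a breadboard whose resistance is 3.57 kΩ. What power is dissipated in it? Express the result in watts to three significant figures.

Current and resistance are given, so P = I²R is the direct form.
P = (0.02970 A)² × 3570 Ω = 3.149 W

3.15 W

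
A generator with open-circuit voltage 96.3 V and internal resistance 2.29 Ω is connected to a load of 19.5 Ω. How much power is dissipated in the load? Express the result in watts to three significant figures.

381 W

Load and internal resistance form a series loop — compute the loop current, then the load power via I²R.
I = ε / (r + R) = 96.3 / (2.29 + 19.5) = 4.419 A
P_load = I² R = (4.419)² × 19.5 = 380.9 W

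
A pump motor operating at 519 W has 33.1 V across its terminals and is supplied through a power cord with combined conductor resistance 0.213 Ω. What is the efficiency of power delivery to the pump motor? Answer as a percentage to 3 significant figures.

I = P / V = 519 / 33.1 = 15.68 A through the power cord.
P_line = I² R_line = (15.68)² × 0.213 = 52.37 W
P_source = P_load + P_line = 519.0 + 52.37 = 571.4 W
η = P_load / P_source = 519.0 / 571.4 = 0.9083

90.8 %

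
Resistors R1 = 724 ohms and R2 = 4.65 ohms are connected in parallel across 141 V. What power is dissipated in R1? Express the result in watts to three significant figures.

27.5 W

Each parallel branch sees the full supply voltage, so P = V²/R applies directly to the target branch.
P_R1 = V² / R1 = (141)² / 724 Ω = 27.46 W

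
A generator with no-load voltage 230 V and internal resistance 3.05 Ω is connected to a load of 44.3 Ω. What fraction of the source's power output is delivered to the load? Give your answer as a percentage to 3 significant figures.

93.6 %

The source delivers εI, of which I²R reaches the load and I²r is lost; since I is common, η = R/(R+r).
η = R / (R + r) = 44.3 / (44.3 + 3.05) = 0.9356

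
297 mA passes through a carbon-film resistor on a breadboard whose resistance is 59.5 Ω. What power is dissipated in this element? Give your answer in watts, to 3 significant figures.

Knowing I and R, the power is just I²R — no need to find V first.
P = (0.2970 A)² × 59.5 Ω = 5.248 W

5.25 W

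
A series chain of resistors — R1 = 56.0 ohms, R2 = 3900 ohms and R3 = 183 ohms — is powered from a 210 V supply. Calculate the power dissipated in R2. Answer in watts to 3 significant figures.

10.0 W

The current is common to all series resistors; compute it, then apply P = I²R for the target.
R_total = 56.0 + 3900 + 183 = 4139 Ω
I = V / R_total = 210 / 4139 = 0.05074 A
P_R2 = I² × R2 = (0.05074)² × 3900 = 10.04 W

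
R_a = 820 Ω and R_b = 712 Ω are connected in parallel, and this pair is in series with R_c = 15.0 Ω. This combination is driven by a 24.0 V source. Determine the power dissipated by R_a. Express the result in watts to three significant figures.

First find R_p for the parallel pair, then treat R_p + R_c as a series loop.
R_p = (820×712)/(820+712) = 381.1 Ω
R_total = R_p + 15.0 = 381.1 + 15.0 = 396.1 Ω
I = V / R_total = 24.0 / 396.1 = 0.06059 A
Voltage across the parallel pair: V_p = I × R_p = 0.06059 × 381.1 = 23.09 V
R_a has V_p across it, so P = V_p²/R_a.
P_R_a = (23.09)² / 820 = 0.6502 W

0.650 W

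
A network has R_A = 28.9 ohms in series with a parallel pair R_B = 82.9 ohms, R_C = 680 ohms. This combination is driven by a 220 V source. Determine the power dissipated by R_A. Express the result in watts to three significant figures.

132 W

Replace R_B and R_C with their parallel equivalent so the circuit becomes R_A in series with R_p.
R_p = (82.9×680)/(82.9+680) = 73.89 Ω
R_total = 28.9 + 73.89 = 102.8 Ω
I = V / R_total = 220 / 102.8 = 2.140 A
All the current flows through R_A; use P = I²R.
P_R_A = (2.140)² × 28.9 = 132.4 W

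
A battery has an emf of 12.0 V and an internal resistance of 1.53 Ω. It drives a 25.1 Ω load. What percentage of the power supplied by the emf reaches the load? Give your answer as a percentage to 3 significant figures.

η = P_load/(P_load+P_int) = I²R/(I²R+I²r) = R/(R+r) — the I² cancels for series elements.
η = R / (R + r) = 25.1 / (25.1 + 1.53) = 0.9425

94.3 %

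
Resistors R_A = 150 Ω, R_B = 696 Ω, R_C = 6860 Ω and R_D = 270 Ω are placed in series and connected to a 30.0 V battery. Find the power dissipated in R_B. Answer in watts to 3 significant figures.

0.00985 W

In a series string the same current flows through every resistor — find that current, then P = I²R for the one we want.
R_total = 150 + 696 + 6860 + 270 = 7976 Ω
I = V / R_total = 30.0 / 7976 = 0.003761 A
P_R_B = I² × R_B = (0.003761)² × 696 = 0.009846 W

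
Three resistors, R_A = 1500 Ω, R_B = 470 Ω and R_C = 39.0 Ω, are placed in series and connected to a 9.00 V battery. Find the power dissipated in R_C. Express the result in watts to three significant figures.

The current is common to all series resistors; compute it, then apply P = I²R for the target.
R_total = 1500 + 470 + 39.0 = 2009 Ω
I = V / R_total = 9.00 / 2009 = 0.004480 A
P_R_C = I² × R_C = (0.004480)² × 39.0 = 0.0007827 W

0.000783 W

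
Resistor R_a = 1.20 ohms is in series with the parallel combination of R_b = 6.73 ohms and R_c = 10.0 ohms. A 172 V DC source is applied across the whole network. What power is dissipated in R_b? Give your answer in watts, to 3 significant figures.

Collapse R_b‖R_c to a single equivalent, reducing the network to two series elements.
R_p = (6.73×10.0)/(6.73+10.0) = 4.023 Ω
R_total = 1.20 + 4.023 = 5.223 Ω
I = V / R_total = 172 / 5.223 = 32.93 A
Voltage across the parallel pair: V_p = I × R_p = 32.93 × 4.023 = 132.5 V
R_b sees V_p directly, so P = V_p² / R_b.
P_R_b = (132.5)² / 6.73 = 2608 W

2610 W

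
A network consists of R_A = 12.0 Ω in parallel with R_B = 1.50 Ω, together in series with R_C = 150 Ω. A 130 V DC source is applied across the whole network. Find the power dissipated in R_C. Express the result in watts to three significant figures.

111 W

First find R_p for the parallel pair, then treat R_p + R_C as a series loop.
R_p = (12.0×1.50)/(12.0+1.50) = 1.333 Ω
R_total = R_p + 150 = 1.333 + 150 = 151.3 Ω
I = V / R_total = 130 / 151.3 = 0.8590 A
R_C carries the full series current, so P = I²R.
P_R_C = (0.8590)² × 150 = 110.7 W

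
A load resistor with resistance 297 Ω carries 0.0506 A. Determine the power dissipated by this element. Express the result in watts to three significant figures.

0.760 W

Current and resistance are given, so P = I²R is the direct form.
P = (0.05060 A)² × 297 Ω = 0.7604 W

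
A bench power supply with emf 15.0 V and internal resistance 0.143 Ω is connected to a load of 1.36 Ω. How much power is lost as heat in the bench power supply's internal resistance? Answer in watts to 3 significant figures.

Internal loss is I²r, with I set by the total series resistance r+R.
I = ε / (r + R) = 15.0 / (0.143 + 1.36) = 9.980 A
P_int = I² r = (9.980)² × 0.143 = 14.24 W

14.2 W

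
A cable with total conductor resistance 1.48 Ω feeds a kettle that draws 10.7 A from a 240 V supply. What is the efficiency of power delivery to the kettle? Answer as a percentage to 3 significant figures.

The cable carries the full 10.7 A.
P_line = I² R_line = (10.70)² × 1.48 = 169.4 W
P_source = V I = 240 × 10.70 = 2568 W; P_load = 2399 W
η = P_load / P_source = 2399 / 2568 = 0.9340

93.4 %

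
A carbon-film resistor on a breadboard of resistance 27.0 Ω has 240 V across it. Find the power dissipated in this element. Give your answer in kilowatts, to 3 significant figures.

2.13 kW

Voltage and resistance are given, so P = V²/R is the one-step route.
P = (240 V)² / 27.0 Ω = 2133 W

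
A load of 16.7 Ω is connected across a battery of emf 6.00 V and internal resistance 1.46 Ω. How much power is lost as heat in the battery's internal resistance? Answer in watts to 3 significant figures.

The internal resistance carries the same current as the load; P_int = I²r.
I = ε / (r + R) = 6.00 / (1.46 + 16.7) = 0.3304 A
P_int = I² r = (0.3304)² × 1.46 = 0.1594 W

0.159 W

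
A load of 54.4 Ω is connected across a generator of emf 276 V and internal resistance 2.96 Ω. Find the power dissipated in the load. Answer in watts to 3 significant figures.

Load and internal resistance form a series loop — compute the loop current, then the load power via I²R.
I = ε / (r + R) = 276 / (2.96 + 54.4) = 4.812 A
P_load = I² R = (4.812)² × 54.4 = 1260 W

1260 W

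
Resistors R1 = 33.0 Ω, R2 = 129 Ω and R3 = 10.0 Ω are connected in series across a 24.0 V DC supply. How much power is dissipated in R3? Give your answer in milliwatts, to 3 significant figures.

Every series element carries the same I. Get I from the total resistance, then P = I² × R3.
R_total = 33.0 + 129 + 10.0 = 172.0 Ω
I = V / R_total = 24.0 / 172.0 = 0.1395 A
P_R3 = I² × R3 = (0.1395)² × 10.0 = 0.1947 W

195 mW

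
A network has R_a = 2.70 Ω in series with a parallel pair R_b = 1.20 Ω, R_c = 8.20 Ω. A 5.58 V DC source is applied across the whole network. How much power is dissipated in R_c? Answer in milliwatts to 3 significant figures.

Reduce the parallel pair to R_p first; the network is then a simple series string.
R_p = (1.20×8.20)/(1.20+8.20) = 1.047 Ω
R_total = 2.70 + 1.047 = 3.747 Ω
I = V / R_total = 5.58 / 3.747 = 1.489 A
Voltage across the parallel pair: V_p = I × R_p = 1.489 × 1.047 = 1.559 V
R_c is across V_p, so use P = V²/R for that branch.
P_R_c = (1.559)² / 8.20 = 0.2964 W

296 mW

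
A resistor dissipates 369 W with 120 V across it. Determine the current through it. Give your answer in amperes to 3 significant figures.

3.08 A

The two known quantities fix the third via I = P / V.
I = 369 / 120 = 3.075 A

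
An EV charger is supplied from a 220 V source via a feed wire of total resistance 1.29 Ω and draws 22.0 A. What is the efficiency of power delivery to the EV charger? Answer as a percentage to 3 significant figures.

The feed wire carries the full 22.0 A.
P_line = I² R_line = (22.00)² × 1.29 = 624.4 W
P_source = V I = 220 × 22.00 = 4840 W; P_load = 4216 W
η = P_load / P_source = 4216 / 4840 = 0.8710

87.1 %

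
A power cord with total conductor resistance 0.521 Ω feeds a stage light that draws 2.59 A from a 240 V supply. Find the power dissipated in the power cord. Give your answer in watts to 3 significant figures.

3.49 W

The power cord is a series resistance carrying the load current; its dissipation is I²R_line.
The power cord carries the full 2.59 A.
P_line = I² R_line = (2.590)² × 0.521 = 3.495 W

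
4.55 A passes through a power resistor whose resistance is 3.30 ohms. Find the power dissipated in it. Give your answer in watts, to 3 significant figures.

Knowing I and R, the power is just I²R — no need to find V first.
P = (4.550 A)² × 3.30 Ω = 68.32 W

68.3 W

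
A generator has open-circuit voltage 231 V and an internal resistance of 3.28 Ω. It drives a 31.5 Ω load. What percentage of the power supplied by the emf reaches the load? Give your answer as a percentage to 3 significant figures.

90.6 %

The source delivers εI, of which I²R reaches the load and I²r is lost; since I is common, η = R/(R+r).
η = R / (R + r) = 31.5 / (31.5 + 3.28) = 0.9057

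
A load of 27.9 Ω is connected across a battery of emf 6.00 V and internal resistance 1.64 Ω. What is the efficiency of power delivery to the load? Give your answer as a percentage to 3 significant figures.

94.4 %

Both r and R carry the same current, so the power split is just the resistance split: η = R/(R+r).
η = R / (R + r) = 27.9 / (27.9 + 1.64) = 0.9445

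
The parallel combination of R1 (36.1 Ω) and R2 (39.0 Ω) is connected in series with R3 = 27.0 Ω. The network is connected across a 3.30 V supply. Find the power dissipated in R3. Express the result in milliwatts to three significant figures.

Collapse the R1‖R2 pair into one equivalent R_p; then R_p and R3 form a series string.
R_p = (36.1×39.0)/(36.1+39.0) = 18.75 Ω
R_total = R_p + 27.0 = 18.75 + 27.0 = 45.75 Ω
I = V / R_total = 3.30 / 45.75 = 0.07214 A
All the supply current flows through R3; use P = I²R3.
P_R3 = (0.07214)² × 27.0 = 0.1405 W

140 mW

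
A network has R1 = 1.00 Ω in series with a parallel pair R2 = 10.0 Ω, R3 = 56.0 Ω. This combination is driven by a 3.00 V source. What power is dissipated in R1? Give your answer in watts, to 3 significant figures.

First combine the parallel branches into one equivalent R_p, then R1 + R_p is a series pair.
R_p = (10.0×56.0)/(10.0+56.0) = 8.485 Ω
R_total = 1.00 + 8.485 = 9.485 Ω
I = V / R_total = 3.00 / 9.485 = 0.3163 A
All the current flows through R1; use P = I²R.
P_R1 = (0.3163)² × 1.00 = 0.1000 W

0.100 W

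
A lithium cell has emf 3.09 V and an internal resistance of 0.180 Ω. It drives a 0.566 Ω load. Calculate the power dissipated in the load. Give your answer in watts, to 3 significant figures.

9.71 W

The internal resistance and the load are in series, so the same I flows through both; get I from ε/(r+R), then I²R for the load.
I = ε / (r + R) = 3.09 / (0.180 + 0.566) = 4.142 A
P_load = I² R = (4.142)² × 0.566 = 9.711 W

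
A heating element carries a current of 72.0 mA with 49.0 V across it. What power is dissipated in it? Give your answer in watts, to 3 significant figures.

3.53 W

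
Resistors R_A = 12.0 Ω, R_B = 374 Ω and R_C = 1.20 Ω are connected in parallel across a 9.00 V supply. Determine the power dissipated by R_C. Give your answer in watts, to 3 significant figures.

Every branch has 9.00 V across it, so for R_C the power is simply V²/R.
P_R_C = V² / R_C = (9.00)² / 1.20 Ω = 67.50 W

67.5 W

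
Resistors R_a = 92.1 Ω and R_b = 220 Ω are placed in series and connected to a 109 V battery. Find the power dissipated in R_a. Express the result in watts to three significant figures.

In a series string the same current flows through every resistor — find that current, then P = I²R for the one we want.
R_total = 92.1 + 220 = 312.1 Ω
I = V / R_total = 109 / 312.1 = 0.3492 A
P_R_a = I² × R_a = (0.3492)² × 92.1 = 11.23 W

11.2 W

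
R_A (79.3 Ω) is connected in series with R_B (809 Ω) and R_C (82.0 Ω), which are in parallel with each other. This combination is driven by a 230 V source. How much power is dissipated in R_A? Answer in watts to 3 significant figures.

177 W

Reduce the parallel pair to R_p first; the network is then a simple series string.
R_p = (809×82.0)/(809+82.0) = 74.45 Ω
R_total = 79.3 + 74.45 = 153.8 Ω
I = V / R_total = 230 / 153.8 = 1.496 A
R_A carries the full series current, so P = I²R.
P_R_A = (1.496)² × 79.3 = 177.5 W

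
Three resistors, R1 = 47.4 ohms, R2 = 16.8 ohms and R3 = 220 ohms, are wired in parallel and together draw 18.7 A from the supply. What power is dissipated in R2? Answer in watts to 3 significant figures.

2870 W

Only the total current is stated, so first find the parallel equivalent to get the voltage across the combination.
1/R_eq = 1/47.4 + 1/16.8 + 1/220 ⇒ R_eq = 11.74 Ω
V = I_total × R_eq = 18.70 × 11.74 = 219.6 V
P_R2 = V² / R2 = (219.6)² / 16.8 = 2870 W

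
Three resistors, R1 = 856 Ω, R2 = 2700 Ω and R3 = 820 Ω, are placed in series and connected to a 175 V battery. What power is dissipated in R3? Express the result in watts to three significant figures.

1.31 W

In a series string the same current flows through every resistor — find that current, then P = I²R for the one we want.
R_total = 856 + 2700 + 820 = 4376 Ω
I = V / R_total = 175 / 4376 = 0.03999 A
P_R3 = I² × R3 = (0.03999)² × 820 = 1.311 W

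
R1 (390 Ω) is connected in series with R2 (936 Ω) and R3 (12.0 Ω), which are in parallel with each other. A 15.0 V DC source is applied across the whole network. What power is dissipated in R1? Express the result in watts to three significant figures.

Reduce the parallel pair to R_p first; the network is then a simple series string.
R_p = (936×12.0)/(936+12.0) = 11.85 Ω
R_total = 390 + 11.85 = 401.8 Ω
I = V / R_total = 15.0 / 401.8 = 0.03733 A
All the current flows through R1; use P = I²R.
P_R1 = (0.03733)² × 390 = 0.5434 W

0.543 W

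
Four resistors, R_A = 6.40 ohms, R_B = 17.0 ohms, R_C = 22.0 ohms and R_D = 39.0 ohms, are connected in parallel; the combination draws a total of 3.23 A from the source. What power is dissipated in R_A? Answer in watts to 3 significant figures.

19.9 W

Only the total current is stated, so first find the parallel equivalent to get the voltage across the combination.
1/R_eq = 1/6.40 + 1/17.0 + 1/22.0 + 1/39.0 ⇒ R_eq = 3.494 Ω
V = I_total × R_eq = 3.230 × 3.494 = 11.29 V
P_R_A = V² / R_A = (11.29)² / 6.40 = 19.91 W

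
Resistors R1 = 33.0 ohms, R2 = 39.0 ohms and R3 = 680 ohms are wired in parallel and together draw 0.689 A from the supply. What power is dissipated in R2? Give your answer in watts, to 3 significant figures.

3.69 W

We need the common branch voltage; get it from I_total × R_eq, then P = V²/R for the branch.
1/R_eq = 1/33.0 + 1/39.0 + 1/680 ⇒ R_eq = 17.42 Ω
V = I_total × R_eq = 0.6890 × 17.42 = 12.00 V
P_R2 = V² / R2 = (12.00)² / 39.0 = 3.693 W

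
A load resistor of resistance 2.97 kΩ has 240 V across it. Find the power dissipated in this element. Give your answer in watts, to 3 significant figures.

19.4 W

We know the drop across the element and its resistance — P = V²/R, one step.
P = (240 V)² / 2970 Ω = 19.39 W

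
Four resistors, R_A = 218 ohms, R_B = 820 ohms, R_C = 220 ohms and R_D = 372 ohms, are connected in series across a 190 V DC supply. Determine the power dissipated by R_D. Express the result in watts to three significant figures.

In a series string the same current flows through every resistor — find that current, then P = I²R for the one we want.
R_total = 218 + 820 + 220 + 372 = 1630 Ω
I = V / R_total = 190 / 1630 = 0.1166 A
P_R_D = I² × R_D = (0.1166)² × 372 = 5.054 W

5.05 W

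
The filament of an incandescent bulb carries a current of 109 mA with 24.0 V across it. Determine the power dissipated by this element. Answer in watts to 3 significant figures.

With V and I both given, power follows immediately from P = V I.
P = 24.0 V × 0.1090 A = 2.616 W

2.62 W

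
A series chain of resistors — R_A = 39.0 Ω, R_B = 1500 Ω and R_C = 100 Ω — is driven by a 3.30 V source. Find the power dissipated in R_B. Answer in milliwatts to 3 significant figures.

6.08 mW

Series elements share the same current, so find I first, then use P = I²R.
R_total = 39.0 + 1500 + 100 = 1639 Ω
I = V / R_total = 3.30 / 1639 = 0.002013 A
P_R_B = I² × R_B = (0.002013)² × 1500 = 0.006081 W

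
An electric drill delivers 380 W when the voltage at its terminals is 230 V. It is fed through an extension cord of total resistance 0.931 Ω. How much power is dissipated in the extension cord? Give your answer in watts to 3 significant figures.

2.54 W

Only the current and the line resistance are needed for the I²R loss.
I = P / V = 380 / 230 = 1.652 A through the extension cord.
P_line = I² R_line = (1.652)² × 0.931 = 2.541 W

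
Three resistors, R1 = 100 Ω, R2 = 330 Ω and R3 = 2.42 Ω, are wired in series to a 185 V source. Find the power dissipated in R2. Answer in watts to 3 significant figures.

The current is common to all series resistors; compute it, then apply P = I²R for the target.
R_total = 100 + 330 + 2.42 = 432.4 Ω
I = V / R_total = 185 / 432.4 = 0.4278 A
P_R2 = I² × R2 = (0.4278)² × 330 = 60.40 W

60.4 W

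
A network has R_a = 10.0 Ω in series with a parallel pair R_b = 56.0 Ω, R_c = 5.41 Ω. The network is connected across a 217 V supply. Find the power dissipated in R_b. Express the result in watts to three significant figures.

First combine the parallel branches into one equivalent R_p, then R_a + R_p is a series pair.
R_p = (56.0×5.41)/(56.0+5.41) = 4.933 Ω
R_total = 10.0 + 4.933 = 14.93 Ω
I = V / R_total = 217 / 14.93 = 14.53 A
Voltage across the parallel pair: V_p = I × R_p = 14.53 × 4.933 = 71.69 V
R_b sees V_p directly, so P = V_p² / R_b.
P_R_b = (71.69)² / 56.0 = 91.77 W

91.8 W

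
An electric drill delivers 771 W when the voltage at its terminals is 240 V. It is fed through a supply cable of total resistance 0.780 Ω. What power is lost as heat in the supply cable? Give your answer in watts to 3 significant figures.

8.05 W

Line loss is just I²R for the cable — we know both I and R_line directly.
I = P / V = 771 / 240 = 3.212 A through the supply cable.
P_line = I² R_line = (3.212)² × 0.780 = 8.050 W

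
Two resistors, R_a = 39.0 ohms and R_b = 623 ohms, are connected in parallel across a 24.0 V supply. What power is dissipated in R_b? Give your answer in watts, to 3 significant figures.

Each parallel branch sees the full supply voltage, so P = V²/R applies directly to the target branch.
P_R_b = V² / R_b = (24.0)² / 623 Ω = 0.9246 W

0.925 W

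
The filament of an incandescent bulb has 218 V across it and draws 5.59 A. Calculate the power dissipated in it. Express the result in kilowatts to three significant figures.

1.22 kW

With V and I both given, power follows immediately from P = V I.
P = 218 V × 5.590 A = 1219 W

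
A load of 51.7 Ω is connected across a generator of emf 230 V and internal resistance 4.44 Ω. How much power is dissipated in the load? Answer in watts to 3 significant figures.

868 W

Find the circuit current first, then P = I²R for the load (series elements share I).
I = ε / (r + R) = 230 / (4.44 + 51.7) = 4.097 A
P_load = I² R = (4.097)² × 51.7 = 867.8 W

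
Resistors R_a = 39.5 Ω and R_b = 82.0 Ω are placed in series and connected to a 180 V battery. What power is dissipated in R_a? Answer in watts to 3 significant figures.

86.7 W

In a series string the same current flows through every resistor — find that current, then P = I²R for the one we want.
R_total = 39.5 + 82.0 = 121.5 Ω
I = V / R_total = 180 / 121.5 = 1.481 A
P_R_a = I² × R_a = (1.481)² × 39.5 = 86.69 W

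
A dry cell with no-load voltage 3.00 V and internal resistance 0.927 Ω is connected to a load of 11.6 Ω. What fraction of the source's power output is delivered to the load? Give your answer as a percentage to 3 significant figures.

Both r and R carry the same current, so the power split is just the resistance split: η = R/(R+r).
η = R / (R + r) = 11.6 / (11.6 + 0.927) = 0.9260

92.6 %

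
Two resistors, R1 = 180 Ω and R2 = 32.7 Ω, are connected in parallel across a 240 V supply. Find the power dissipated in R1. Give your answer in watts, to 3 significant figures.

Each parallel branch sees the full supply voltage, so P = V²/R applies directly to the target branch.
P_R1 = V² / R1 = (240)² / 180 Ω = 320.0 W

320 W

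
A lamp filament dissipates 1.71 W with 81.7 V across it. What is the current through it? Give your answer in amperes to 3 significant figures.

0.0209 A

From P = V I = I²R = V²/R, with the two given quantities we get I = P / V.
I = 1.71 / 81.7 = 0.02093 A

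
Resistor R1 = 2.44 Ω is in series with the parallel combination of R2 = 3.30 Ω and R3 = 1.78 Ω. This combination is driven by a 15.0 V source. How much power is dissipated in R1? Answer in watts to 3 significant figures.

42.4 W

First combine the parallel branches into one equivalent R_p, then R1 + R_p is a series pair.
R_p = (3.30×1.78)/(3.30+1.78) = 1.156 Ω
R_total = 2.44 + 1.156 = 3.596 Ω
I = V / R_total = 15.0 / 3.596 = 4.171 A
R1 carries the full series current, so P = I²R.
P_R1 = (4.171)² × 2.44 = 42.45 W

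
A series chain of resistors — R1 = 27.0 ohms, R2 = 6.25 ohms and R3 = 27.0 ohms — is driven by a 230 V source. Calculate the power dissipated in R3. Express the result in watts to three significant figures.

393 W

In a series string the same current flows through every resistor — find that current, then P = I²R for the one we want.
R_total = 27.0 + 6.25 + 27.0 = 60.25 Ω
I = V / R_total = 230 / 60.25 = 3.817 A
P_R3 = I² × R3 = (3.817)² × 27.0 = 393.5 W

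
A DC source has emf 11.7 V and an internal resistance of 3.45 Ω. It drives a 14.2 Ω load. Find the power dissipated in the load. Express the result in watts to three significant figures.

6.24 W

Find the circuit current first, then P = I²R for the load (series elements share I).
I = ε / (r + R) = 11.7 / (3.45 + 14.2) = 0.6629 A
P_load = I² R = (0.6629)² × 14.2 = 6.240 W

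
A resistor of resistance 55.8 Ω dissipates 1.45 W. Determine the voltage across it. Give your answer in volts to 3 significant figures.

8.99 V

The two known quantities fix the third via V = √(P R).
V = √(1.45 × 55.8) = 8.995 V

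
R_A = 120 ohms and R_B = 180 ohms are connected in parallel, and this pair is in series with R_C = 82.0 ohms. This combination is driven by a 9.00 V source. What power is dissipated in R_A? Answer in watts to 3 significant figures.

Reduce the parallel combination to a single R_p; the circuit then becomes R_p in series with the remaining resistor.
R_p = (120×180)/(120+180) = 72.00 Ω
R_total = R_p + 82.0 = 72.00 + 82.0 = 154.0 Ω
I = V / R_total = 9.00 / 154.0 = 0.05844 A
Voltage across the parallel pair: V_p = I × R_p = 0.05844 × 72.00 = 4.208 V
R_A has V_p across it, so P = V_p²/R_A.
P_R_A = (4.208)² / 120 = 0.1475 W

0.148 W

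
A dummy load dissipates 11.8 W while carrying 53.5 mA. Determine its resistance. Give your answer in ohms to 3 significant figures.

Rearranging the power relation for the two known quantities gives R = P / I².
R = 11.8 / (0.05350)² = 4123 Ω

4120 Ω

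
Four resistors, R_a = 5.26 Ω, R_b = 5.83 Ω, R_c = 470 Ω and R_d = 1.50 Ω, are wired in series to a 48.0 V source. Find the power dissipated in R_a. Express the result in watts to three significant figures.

0.0520 W

In a series string the same current flows through every resistor — find that current, then P = I²R for the one we want.
R_total = 5.26 + 5.83 + 470 + 1.50 = 482.6 Ω
I = V / R_total = 48.0 / 482.6 = 0.09946 A
P_R_a = I² × R_a = (0.09946)² × 5.26 = 0.05204 W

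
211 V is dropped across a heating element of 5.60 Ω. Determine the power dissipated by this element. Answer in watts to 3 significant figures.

Voltage and resistance are given, so P = V²/R is the one-step route.
P = (211 V)² / 5.60 Ω = 7950 W

7950 W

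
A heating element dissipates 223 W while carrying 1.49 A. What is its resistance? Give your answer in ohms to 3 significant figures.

The two known quantities fix the third via R = P / I².
R = 223 / (1.490)² = 100.4 Ω

100 Ω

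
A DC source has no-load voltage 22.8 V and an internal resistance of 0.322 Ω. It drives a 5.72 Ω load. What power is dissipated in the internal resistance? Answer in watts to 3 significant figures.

Internal loss is I²r, with I set by the total series resistance r+R.
I = ε / (r + R) = 22.8 / (0.322 + 5.72) = 3.774 A
P_int = I² r = (3.774)² × 0.322 = 4.585 W

4.59 W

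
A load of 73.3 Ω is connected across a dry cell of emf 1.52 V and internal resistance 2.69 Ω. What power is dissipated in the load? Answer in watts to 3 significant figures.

The internal resistance and the load are in series, so the same I flows through both; get I from ε/(r+R), then I²R for the load.
I = ε / (r + R) = 1.52 / (2.69 + 73.3) = 0.02000 A
P_load = I² R = (0.02000)² × 73.3 = 0.02933 W

0.0293 W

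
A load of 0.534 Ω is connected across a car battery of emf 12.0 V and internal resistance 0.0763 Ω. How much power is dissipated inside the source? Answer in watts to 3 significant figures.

r is in series with the load, so it carries the full circuit current — the loss in it is I²r.
I = ε / (r + R) = 12.0 / (0.0763 + 0.534) = 19.66 A
P_int = I² r = (19.66)² × 0.0763 = 29.50 W

29.5 W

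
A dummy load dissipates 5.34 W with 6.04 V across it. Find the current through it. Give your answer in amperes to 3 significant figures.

0.884 A

The two known quantities fix the third via I = P / V.
I = 5.34 / 6.04 = 0.8841 A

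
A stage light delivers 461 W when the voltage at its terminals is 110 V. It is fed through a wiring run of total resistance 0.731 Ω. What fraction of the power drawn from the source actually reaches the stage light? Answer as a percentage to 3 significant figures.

97.3 %

I = P / V = 461 / 110 = 4.191 A through the wiring run.
P_line = I² R_line = (4.191)² × 0.731 = 12.84 W
P_source = P_load + P_line = 461.0 + 12.84 = 473.8 W
η = P_load / P_source = 461.0 / 473.8 = 0.9729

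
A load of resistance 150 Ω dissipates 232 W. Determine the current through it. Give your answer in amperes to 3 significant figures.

Rearranging the power relation for the two known quantities gives I = √(P / R).
I = √(232 / 150) = 1.244 A

1.24 A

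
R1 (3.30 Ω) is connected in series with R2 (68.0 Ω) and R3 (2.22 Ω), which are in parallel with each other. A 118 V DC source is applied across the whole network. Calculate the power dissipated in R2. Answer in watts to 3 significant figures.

31.9 W

First combine the parallel branches into one equivalent R_p, then R1 + R_p is a series pair.
R_p = (68.0×2.22)/(68.0+2.22) = 2.150 Ω
R_total = 3.30 + 2.150 = 5.450 Ω
I = V / R_total = 118 / 5.450 = 21.65 A
Voltage across the parallel pair: V_p = I × R_p = 21.65 × 2.150 = 46.55 V
R2 sees V_p directly, so P = V_p² / R2.
P_R2 = (46.55)² / 68.0 = 31.86 W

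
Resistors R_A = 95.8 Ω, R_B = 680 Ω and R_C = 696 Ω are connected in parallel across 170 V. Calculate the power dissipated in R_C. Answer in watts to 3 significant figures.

41.5 W

Each parallel branch sees the full supply voltage, so P = V²/R applies directly to the target branch.
P_R_C = V² / R_C = (170)² / 696 Ω = 41.52 W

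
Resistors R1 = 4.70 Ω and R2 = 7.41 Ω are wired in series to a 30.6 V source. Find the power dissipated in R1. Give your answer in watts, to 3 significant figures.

30.0 W

Series elements share the same current, so find I first, then use P = I²R.
R_total = 4.70 + 7.41 = 12.11 Ω
I = V / R_total = 30.6 / 12.11 = 2.527 A
P_R1 = I² × R1 = (2.527)² × 4.70 = 30.01 W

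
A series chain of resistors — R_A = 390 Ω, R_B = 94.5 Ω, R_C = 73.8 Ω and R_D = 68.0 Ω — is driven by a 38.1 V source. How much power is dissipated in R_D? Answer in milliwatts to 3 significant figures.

The current is common to all series resistors; compute it, then apply P = I²R for the target.
R_total = 390 + 94.5 + 73.8 + 68.0 = 626.3 Ω
I = V / R_total = 38.1 / 626.3 = 0.06083 A
P_R_D = I² × R_D = (0.06083)² × 68.0 = 0.2516 W

252 mW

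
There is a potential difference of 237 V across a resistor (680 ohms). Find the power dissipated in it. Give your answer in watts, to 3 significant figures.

With V across and R both known, P = V²/R gives the dissipation directly.
P = (237 V)² / 680 Ω = 82.60 W

82.6 W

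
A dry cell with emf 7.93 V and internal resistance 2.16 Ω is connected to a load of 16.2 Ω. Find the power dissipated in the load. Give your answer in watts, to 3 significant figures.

3.02 W

The internal resistance and the load are in series, so the same I flows through both; get I from ε/(r+R), then I²R for the load.
I = ε / (r + R) = 7.93 / (2.16 + 16.2) = 0.4319 A
P_load = I² R = (0.4319)² × 16.2 = 3.022 W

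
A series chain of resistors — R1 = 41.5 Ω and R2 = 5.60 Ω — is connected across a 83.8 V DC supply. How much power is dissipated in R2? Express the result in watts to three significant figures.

In a series string the same current flows through every resistor — find that current, then P = I²R for the one we want.
R_total = 41.5 + 5.60 = 47.10 Ω
I = V / R_total = 83.8 / 47.10 = 1.779 A
P_R2 = I² × R2 = (1.779)² × 5.60 = 17.73 W

17.7 W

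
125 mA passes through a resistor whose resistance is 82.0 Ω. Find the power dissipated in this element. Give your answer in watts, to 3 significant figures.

Current and resistance are given, so P = I²R is the direct form.
P = (0.1250 A)² × 82.0 Ω = 1.281 W

1.28 W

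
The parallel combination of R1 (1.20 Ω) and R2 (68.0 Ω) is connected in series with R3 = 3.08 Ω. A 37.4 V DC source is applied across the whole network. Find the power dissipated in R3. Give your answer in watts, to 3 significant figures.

Reduce the parallel combination to a single R_p; the circuit then becomes R_p in series with the remaining resistor.
R_p = (1.20×68.0)/(1.20+68.0) = 1.179 Ω
R_total = R_p + 3.08 = 1.179 + 3.08 = 4.259 Ω
I = V / R_total = 37.4 / 4.259 = 8.781 A
All the supply current flows through R3; use P = I²R3.
P_R3 = (8.781)² × 3.08 = 237.5 W

237 W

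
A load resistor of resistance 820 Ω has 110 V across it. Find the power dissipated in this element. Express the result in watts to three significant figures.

With V across and R both known, P = V²/R gives the dissipation directly.
P = (110 V)² / 820 Ω = 14.76 W

14.8 W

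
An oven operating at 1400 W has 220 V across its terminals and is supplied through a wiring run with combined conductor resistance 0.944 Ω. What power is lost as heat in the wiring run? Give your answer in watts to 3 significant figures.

The wiring run and load are in series, so the same current flows in both; the loss is I²R_line.
I = P / V = 1400 / 220 = 6.364 A through the wiring run.
P_line = I² R_line = (6.364)² × 0.944 = 38.23 W

38.2 W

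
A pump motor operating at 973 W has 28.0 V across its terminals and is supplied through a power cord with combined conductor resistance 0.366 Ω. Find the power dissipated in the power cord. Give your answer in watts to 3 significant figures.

442 W

Only the current and the line resistance are needed for the I²R loss.
I = P / V = 973 / 28.0 = 34.75 A through the power cord.
P_line = I² R_line = (34.75)² × 0.366 = 442.0 W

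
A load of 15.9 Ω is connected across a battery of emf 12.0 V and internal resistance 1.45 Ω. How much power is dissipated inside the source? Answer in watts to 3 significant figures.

The internal resistance carries the same current as the load; P_int = I²r.
I = ε / (r + R) = 12.0 / (1.45 + 15.9) = 0.6916 A
P_int = I² r = (0.6916)² × 1.45 = 0.6936 W

0.694 W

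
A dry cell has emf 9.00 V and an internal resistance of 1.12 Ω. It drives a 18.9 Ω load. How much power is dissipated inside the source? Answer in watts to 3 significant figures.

The internal resistance carries the same current as the load; P_int = I²r.
I = ε / (r + R) = 9.00 / (1.12 + 18.9) = 0.4496 A
P_int = I² r = (0.4496)² × 1.12 = 0.2263 W

0.226 W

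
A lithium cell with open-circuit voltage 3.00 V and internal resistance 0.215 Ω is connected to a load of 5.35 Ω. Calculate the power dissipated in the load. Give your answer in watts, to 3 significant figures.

With r and R in series, I = ε/(r+R); the load dissipates I²R.
I = ε / (r + R) = 3.00 / (0.215 + 5.35) = 0.5391 A
P_load = I² R = (0.5391)² × 5.35 = 1.555 W

1.55 W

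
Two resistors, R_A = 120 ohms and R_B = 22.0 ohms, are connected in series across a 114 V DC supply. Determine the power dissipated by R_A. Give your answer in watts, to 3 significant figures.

Since the resistors are in series they all carry the loop current I = V/R_total; the power in any one is I²R.
R_total = 120 + 22.0 = 142.0 Ω
I = V / R_total = 114 / 142.0 = 0.8028 A
P_R_A = I² × R_A = (0.8028)² × 120 = 77.34 W

77.3 W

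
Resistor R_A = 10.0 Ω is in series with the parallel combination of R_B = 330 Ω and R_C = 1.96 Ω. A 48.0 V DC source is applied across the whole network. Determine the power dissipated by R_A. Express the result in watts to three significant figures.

Replace R_B and R_C with their parallel equivalent so the circuit becomes R_A in series with R_p.
R_p = (330×1.96)/(330+1.96) = 1.948 Ω
R_total = 10.0 + 1.948 = 11.95 Ω
I = V / R_total = 48.0 / 11.95 = 4.017 A
R_A carries the full series current, so P = I²R.
P_R_A = (4.017)² × 10.0 = 161.4 W

161 W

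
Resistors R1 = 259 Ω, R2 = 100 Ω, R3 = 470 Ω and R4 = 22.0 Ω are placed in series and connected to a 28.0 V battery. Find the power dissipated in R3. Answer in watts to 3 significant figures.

0.509 W

In a series string the same current flows through every resistor — find that current, then P = I²R for the one we want.
R_total = 259 + 100 + 470 + 22.0 = 851.0 Ω
I = V / R_total = 28.0 / 851.0 = 0.03290 A
P_R3 = I² × R3 = (0.03290)² × 470 = 0.5088 W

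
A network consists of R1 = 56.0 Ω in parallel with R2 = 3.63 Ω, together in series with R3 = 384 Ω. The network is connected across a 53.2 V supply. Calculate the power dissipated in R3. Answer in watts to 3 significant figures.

Collapse the R1‖R2 pair into one equivalent R_p; then R_p and R3 form a series string.
R_p = (56.0×3.63)/(56.0+3.63) = 3.409 Ω
R_total = R_p + 384 = 3.409 + 384 = 387.4 Ω
I = V / R_total = 53.2 / 387.4 = 0.1373 A
R3 is the series element, so its power is I²R.
P_R3 = (0.1373)² × 384 = 7.241 W

7.24 W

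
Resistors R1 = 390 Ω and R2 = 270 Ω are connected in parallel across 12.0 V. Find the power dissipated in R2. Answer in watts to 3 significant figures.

0.533 W

Each parallel branch sees the full supply voltage, so P = V²/R applies directly to the target branch.
P_R2 = V² / R2 = (12.0)² / 270 Ω = 0.5333 W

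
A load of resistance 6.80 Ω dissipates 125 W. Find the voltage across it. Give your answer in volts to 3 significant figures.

29.2 V

Rearranging the power relation for the two known quantities gives V = √(P R).
V = √(125 × 6.80) = 29.15 V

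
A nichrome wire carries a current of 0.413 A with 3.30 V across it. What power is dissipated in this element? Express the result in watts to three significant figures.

1.36 W

With V and I both given, power follows immediately from P = V I.
P = 3.30 V × 0.4130 A = 1.363 W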